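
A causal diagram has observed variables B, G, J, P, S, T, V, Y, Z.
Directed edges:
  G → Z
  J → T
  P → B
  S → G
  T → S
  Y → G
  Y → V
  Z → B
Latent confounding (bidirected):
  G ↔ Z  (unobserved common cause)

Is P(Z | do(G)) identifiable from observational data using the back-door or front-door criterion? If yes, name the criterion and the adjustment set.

P(Z|do(G)): not identifiable (no BD/FD set).

desc(G)\{G}={B,Z}; candidates ⊆ {J,P,S,T,V,Y}.
G↔Z: latent back-door arc(s) into G.
size 0: {}; under {} G still reaches {B,J,S,T,V,Y,Z} ∋ Z.
size 1: {J}, {P}, {S} …(+3); under {J} G still reaches {B,S,T,V,Y,Z} ∋ Z.
size 2: {J,P}, {J,S}, {J,T} …(+12); under {J,P} G still reaches {B,S,T,V,Y,Z} ∋ Z.
G↔Z cannot be blocked by any observed set — no back-door set.
No mediator lies on a directed G→…→Z path.
Neither criterion identifies P(Z|do(G)) in this graph.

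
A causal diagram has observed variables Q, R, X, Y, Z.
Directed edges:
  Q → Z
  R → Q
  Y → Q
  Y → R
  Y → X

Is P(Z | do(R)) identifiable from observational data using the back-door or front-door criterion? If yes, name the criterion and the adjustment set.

desc(R)\{R}={Q,Z}; candidates ⊆ {X,Y}.
size 0: {}; under {} R still reaches {Q,X,Y,Z} ∋ Z.
{Y}: R⊥Z given {Y} in G with R→· removed — back-door holds.
P(Z|do(R)) = Σ_{Y} P(Z|R,Y)·P(Y).

P(Z|do(R)): backdoor, adjust for {Y}.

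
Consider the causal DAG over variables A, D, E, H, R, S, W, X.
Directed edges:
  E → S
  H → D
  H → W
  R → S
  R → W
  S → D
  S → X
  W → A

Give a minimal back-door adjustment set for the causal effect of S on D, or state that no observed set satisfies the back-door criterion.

desc(S)\{S}={D,X}; candidates ⊆ {A,E,H,R,W}.
∅: S⊥D given ∅ in G with S→· removed — back-door holds.

S→D: minimal back-door set ∅.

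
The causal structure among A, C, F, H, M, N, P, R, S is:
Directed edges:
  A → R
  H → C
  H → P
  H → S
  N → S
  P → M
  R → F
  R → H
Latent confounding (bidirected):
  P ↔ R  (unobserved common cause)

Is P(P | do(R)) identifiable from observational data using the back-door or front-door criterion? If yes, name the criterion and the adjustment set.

desc(R)\{R}={C,F,H,M,P,S}; candidates ⊆ {A,N}.
R↔P: latent back-door arc(s) into R.
size 0: {}; under {} R still reaches {A,M,P} ∋ P.
size 1: {A}, {N}; under {A} R still reaches {M,P} ∋ P.
size 2: {A,N}; under {A,N} R still reaches {M,P} ∋ P.
R↔P cannot be blocked by any observed set — no back-door set.
{H}: (i) intercepts every directed R→P path; (ii) no back-door R→{H}; (iii) {R} blocks every back-door {H}→P. Front-door holds.
P(P|do(R)) = Σ_{H} P(H|R) Σ_{R'} P(P|H,R')P(R').

P(P|do(R)): frontdoor, adjust for {H}.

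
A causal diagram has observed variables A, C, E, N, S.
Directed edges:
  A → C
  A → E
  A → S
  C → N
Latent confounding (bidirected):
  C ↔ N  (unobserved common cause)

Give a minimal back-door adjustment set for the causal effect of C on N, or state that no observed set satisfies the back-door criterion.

desc(C)\{C}={N}; candidates ⊆ {A,E,S}.
C↔N: latent back-door arc(s) into C.
size 0: {}; under {} C still reaches {A,E,N,S} ∋ N.
size 1: {A}, {E}, {S}; under {A} C still reaches {N} ∋ N.
size 2: {A,E}, {A,S}, {E,S}; under {A,E} C still reaches {N} ∋ N.
C↔N cannot be blocked by any observed set — no back-door set.

C→N: no observed back-door set.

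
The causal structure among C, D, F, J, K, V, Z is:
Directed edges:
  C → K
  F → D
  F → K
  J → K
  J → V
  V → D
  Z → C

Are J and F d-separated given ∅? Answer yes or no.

Yes — J ⊥ F | ∅.

Bayes-Ball from J | ∅ reaches {D,K,V}.
F ∉ reach(J|∅) ⇒ J ⊥ F | ∅.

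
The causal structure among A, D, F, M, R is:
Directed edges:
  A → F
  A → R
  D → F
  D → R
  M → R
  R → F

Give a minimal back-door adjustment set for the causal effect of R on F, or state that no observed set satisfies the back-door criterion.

desc(R)\{R}={F}; candidates ⊆ {A,D,M}.
size 0: {}; under {} R still reaches {A,D,F,M} ∋ F.
size 1: {A}, {D}, {M}; under {A} R still reaches {D,F,M} ∋ F.
{A,D}: R⊥F given {A,D} in G with R→· removed — back-door holds.

R→F: minimal back-door set {A, D}.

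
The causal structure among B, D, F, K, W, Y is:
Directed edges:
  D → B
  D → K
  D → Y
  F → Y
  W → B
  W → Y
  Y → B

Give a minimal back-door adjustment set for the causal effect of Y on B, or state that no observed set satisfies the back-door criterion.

Y→B: minimal back-door set {D, W}.

desc(Y)\{Y}={B}; candidates ⊆ {D,F,K,W}.
size 0: {}; under {} Y still reaches {B,D,F,K,W} ∋ B.
size 1: {D}, {F}, {K} …(+1); under {D} Y still reaches {B,F,W} ∋ B.
{D,W}: Y⊥B given {D,W} in G with Y→· removed — back-door holds.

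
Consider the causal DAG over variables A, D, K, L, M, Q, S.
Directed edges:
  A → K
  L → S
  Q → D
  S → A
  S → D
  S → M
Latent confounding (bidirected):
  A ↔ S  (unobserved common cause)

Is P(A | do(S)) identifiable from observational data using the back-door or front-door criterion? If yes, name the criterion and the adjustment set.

desc(S)\{S}={A,D,K,M}; candidates ⊆ {L,Q}.
S↔A: latent back-door arc(s) into S.
size 0: {}; under {} S still reaches {A,K,L} ∋ A.
size 1: {L}, {Q}; under {L} S still reaches {A,K} ∋ A.
size 2: {L,Q}; under {L,Q} S still reaches {A,K} ∋ A.
S↔A cannot be blocked by any observed set — no back-door set.
No mediator lies on a directed S→…→A path.
Neither criterion identifies P(A|do(S)) in this graph.

P(A|do(S)): not identifiable (no BD/FD set).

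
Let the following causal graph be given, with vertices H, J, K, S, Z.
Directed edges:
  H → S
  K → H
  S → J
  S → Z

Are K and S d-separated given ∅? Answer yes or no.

No — K and S are d-connected given ∅.

Bayes-Ball from K | ∅ reaches {H,J,S,Z}.
S ∈ reach(K|∅) ⇒ K ⊥̸ S | ∅.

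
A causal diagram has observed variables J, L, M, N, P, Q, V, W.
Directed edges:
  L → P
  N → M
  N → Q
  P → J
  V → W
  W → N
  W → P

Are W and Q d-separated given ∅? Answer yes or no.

Bayes-Ball from W | ∅ reaches {J,M,N,P,Q,V}.
Q ∈ reach(W|∅) ⇒ W ⊥̸ Q | ∅.

No — W and Q are d-connected given ∅.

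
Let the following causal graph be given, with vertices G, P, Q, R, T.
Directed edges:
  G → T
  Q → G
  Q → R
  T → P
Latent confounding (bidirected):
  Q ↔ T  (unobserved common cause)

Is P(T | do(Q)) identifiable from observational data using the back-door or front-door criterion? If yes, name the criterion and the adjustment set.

desc(Q)\{Q}={G,P,R,T}; candidates ⊆ {—}.
Q↔T: latent back-door arc(s) into Q.
size 0: {}; under {} Q still reaches {P,T} ∋ T.
Q↔T cannot be blocked by any observed set — no back-door set.
{G}: (i) intercepts every directed Q→T path; (ii) no back-door Q→{G}; (iii) {Q} blocks every back-door {G}→T. Front-door holds.
P(T|do(Q)) = Σ_{G} P(G|Q) Σ_{Q'} P(T|G,Q')P(Q').

P(T|do(Q)): frontdoor, adjust for {G}.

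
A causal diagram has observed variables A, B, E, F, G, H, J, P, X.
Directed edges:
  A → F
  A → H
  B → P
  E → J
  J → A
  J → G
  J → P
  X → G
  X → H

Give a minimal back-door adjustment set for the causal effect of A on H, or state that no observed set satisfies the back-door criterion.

desc(A)\{A}={F,H}; candidates ⊆ {B,E,G,J,P,X}.
∅: A⊥H given ∅ in G with A→· removed — back-door holds.

A→H: minimal back-door set ∅.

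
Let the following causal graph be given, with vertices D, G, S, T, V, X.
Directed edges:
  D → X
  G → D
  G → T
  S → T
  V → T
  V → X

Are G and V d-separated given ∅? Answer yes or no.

Yes — G ⊥ V | ∅.

Bayes-Ball from G | ∅ reaches {D,T,X}.
V ∉ reach(G|∅) ⇒ G ⊥ V | ∅.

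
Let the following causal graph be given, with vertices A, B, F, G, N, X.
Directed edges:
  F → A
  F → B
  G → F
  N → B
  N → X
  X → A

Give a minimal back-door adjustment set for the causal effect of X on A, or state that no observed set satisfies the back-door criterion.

X→A: minimal back-door set ∅.

desc(X)\{X}={A}; candidates ⊆ {B,F,G,N}.
∅: X⊥A given ∅ in G with X→· removed — back-door holds.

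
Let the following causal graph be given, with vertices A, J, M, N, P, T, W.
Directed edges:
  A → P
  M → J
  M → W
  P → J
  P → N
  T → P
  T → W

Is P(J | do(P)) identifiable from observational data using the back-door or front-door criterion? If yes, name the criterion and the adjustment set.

P(J|do(P)): backdoor, adjust for ∅.

desc(P)\{P}={J,N}; candidates ⊆ {A,M,T,W}.
∅: P⊥J given ∅ in G with P→· removed — back-door holds.
P(J|do(P)) = P(J|P) — no adjustment needed.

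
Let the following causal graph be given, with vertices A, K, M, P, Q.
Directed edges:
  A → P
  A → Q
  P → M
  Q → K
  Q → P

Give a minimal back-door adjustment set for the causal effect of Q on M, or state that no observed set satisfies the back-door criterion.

desc(Q)\{Q}={K,M,P}; candidates ⊆ {A}.
size 0: {}; under {} Q still reaches {A,M,P} ∋ M.
{A}: Q⊥M given {A} in G with Q→· removed — back-door holds.

Q→M: minimal back-door set {A}.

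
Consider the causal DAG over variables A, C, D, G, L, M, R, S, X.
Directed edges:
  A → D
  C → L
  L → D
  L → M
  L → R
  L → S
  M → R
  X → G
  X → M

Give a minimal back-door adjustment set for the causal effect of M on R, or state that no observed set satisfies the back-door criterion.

desc(M)\{M}={R}; candidates ⊆ {A,C,D,G,L,S,X}.
size 0: {}; under {} M still reaches {C,D,G,L,R,S,X} ∋ R.
{L}: M⊥R given {L} in G with M→· removed — back-door holds.

M→R: minimal back-door set {L}.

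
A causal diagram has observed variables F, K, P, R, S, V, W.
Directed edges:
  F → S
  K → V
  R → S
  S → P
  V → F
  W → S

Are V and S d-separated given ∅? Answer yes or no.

Bayes-Ball from V | ∅ reaches {F,K,P,S}.
S ∈ reach(V|∅) ⇒ V ⊥̸ S | ∅.

No — V and S are d-connected given ∅.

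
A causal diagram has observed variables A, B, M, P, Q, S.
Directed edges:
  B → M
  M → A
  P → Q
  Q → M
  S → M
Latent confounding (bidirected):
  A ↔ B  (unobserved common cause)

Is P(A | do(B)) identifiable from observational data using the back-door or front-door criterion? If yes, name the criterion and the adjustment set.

P(A|do(B)): frontdoor, adjust for {M}.

desc(B)\{B}={A,M}; candidates ⊆ {P,Q,S}.
B↔A: latent back-door arc(s) into B.
size 0: {}; under {} B still reaches {A} ∋ A.
size 1: {P}, {Q}, {S}; under {P} B still reaches {A} ∋ A.
size 2: {P,Q}, {P,S}, {Q,S}; under {P,Q} B still reaches {A} ∋ A.
B↔A cannot be blocked by any observed set — no back-door set.
{M}: (i) intercepts every directed B→A path; (ii) no back-door B→{M}; (iii) {B} blocks every back-door {M}→A. Front-door holds.
P(A|do(B)) = Σ_{M} P(M|B) Σ_{B'} P(A|M,B')P(B').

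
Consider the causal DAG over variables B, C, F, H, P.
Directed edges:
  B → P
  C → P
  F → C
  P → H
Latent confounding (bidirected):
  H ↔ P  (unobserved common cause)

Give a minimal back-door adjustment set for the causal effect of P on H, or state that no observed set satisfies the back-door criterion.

P→H: no observed back-door set.

desc(P)\{P}={H}; candidates ⊆ {B,C,F}.
P↔H: latent back-door arc(s) into P.
size 0: {}; under {} P still reaches {B,C,F,H} ∋ H.
size 1: {B}, {C}, {F}; under {B} P still reaches {C,F,H} ∋ H.
size 2: {B,C}, {B,F}, {C,F}; under {B,C} P still reaches {H} ∋ H.
P↔H cannot be blocked by any observed set — no back-door set.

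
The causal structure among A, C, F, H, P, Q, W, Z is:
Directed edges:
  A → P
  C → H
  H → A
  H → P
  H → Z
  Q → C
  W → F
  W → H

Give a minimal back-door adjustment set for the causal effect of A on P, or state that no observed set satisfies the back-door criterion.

A→P: minimal back-door set {H}.

desc(A)\{A}={P}; candidates ⊆ {C,F,H,Q,W,Z}.
size 0: {}; under {} A still reaches {C,F,H,P,Q,W,Z} ∋ P.
{H}: A⊥P given {H} in G with A→· removed — back-door holds.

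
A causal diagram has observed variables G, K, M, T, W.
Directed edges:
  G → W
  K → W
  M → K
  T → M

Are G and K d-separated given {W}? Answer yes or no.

Bayes-Ball from G | {W} reaches {K,M,T}.
K ∈ reach(G|{W}) ⇒ G ⊥̸ K | {W}.

No — G and K are d-connected given {W}.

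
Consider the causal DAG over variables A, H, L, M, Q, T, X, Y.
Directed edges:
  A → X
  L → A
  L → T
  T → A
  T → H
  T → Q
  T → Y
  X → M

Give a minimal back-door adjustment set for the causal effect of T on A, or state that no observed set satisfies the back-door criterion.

desc(T)\{T}={A,H,M,Q,X,Y}; candidates ⊆ {L}.
size 0: {}; under {} T still reaches {A,L,M,X} ∋ A.
{L}: T⊥A given {L} in G with T→· removed — back-door holds.

T→A: minimal back-door set {L}.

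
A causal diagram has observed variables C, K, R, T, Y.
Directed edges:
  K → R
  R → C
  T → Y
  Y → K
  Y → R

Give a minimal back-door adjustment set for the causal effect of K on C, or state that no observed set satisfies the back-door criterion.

K→C: minimal back-door set {Y}.

desc(K)\{K}={C,R}; candidates ⊆ {T,Y}.
size 0: {}; under {} K still reaches {C,R,T,Y} ∋ C.
{Y}: K⊥C given {Y} in G with K→· removed — back-door holds.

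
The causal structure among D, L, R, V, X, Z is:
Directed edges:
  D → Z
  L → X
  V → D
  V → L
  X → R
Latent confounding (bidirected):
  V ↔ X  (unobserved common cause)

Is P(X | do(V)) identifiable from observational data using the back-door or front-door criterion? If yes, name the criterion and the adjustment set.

P(X|do(V)): frontdoor, adjust for {L}.

desc(V)\{V}={D,L,R,X,Z}; candidates ⊆ {—}.
V↔X: latent back-door arc(s) into V.
size 0: {}; under {} V still reaches {R,X} ∋ X.
V↔X cannot be blocked by any observed set — no back-door set.
{L}: (i) intercepts every directed V→X path; (ii) no back-door V→{L}; (iii) {V} blocks every back-door {L}→X. Front-door holds.
P(X|do(V)) = Σ_{L} P(L|V) Σ_{V'} P(X|L,V')P(V').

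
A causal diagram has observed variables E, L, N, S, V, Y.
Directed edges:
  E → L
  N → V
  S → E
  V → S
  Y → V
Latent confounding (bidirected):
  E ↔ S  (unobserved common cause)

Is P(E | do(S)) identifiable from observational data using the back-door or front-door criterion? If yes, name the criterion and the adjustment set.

desc(S)\{S}={E,L}; candidates ⊆ {N,V,Y}.
S↔E: latent back-door arc(s) into S.
size 0: {}; under {} S still reaches {E,L,N,V,Y} ∋ E.
size 1: {N}, {V}, {Y}; under {N} S still reaches {E,L,V,Y} ∋ E.
size 2: {N,V}, {N,Y}, {V,Y}; under {N,V} S still reaches {E,L} ∋ E.
S↔E cannot be blocked by any observed set — no back-door set.
No mediator lies on a directed S→…→E path.
Neither criterion identifies P(E|do(S)) in this graph.

P(E|do(S)): not identifiable (no BD/FD set).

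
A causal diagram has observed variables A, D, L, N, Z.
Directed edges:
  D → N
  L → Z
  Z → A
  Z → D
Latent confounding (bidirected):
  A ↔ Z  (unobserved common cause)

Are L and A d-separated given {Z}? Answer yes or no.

Bayes-Ball from L | {Z} reaches {A}.
A ∈ reach(L|{Z}) ⇒ L ⊥̸ A | {Z}.

No — L and A are d-connected given {Z}.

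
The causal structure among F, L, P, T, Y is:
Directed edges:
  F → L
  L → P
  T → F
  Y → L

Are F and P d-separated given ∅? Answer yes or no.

No — F and P are d-connected given ∅.

Bayes-Ball from F | ∅ reaches {L,P,T}.
P ∈ reach(F|∅) ⇒ F ⊥̸ P | ∅.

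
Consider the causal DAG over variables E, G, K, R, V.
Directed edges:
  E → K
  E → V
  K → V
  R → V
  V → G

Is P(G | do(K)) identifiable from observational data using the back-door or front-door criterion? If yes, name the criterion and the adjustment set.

desc(K)\{K}={G,V}; candidates ⊆ {E,R}.
size 0: {}; under {} K still reaches {E,G,V} ∋ G.
{E}: K⊥G given {E} in G with K→· removed — back-door holds.
P(G|do(K)) = Σ_{E} P(G|K,E)·P(E).

P(G|do(K)): backdoor, adjust for {E}.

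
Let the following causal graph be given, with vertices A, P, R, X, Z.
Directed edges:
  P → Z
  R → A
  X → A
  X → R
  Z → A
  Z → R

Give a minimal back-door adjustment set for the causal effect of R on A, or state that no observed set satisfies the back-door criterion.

desc(R)\{R}={A}; candidates ⊆ {P,X,Z}.
size 0: {}; under {} R still reaches {A,P,X,Z} ∋ A.
size 1: {P}, {X}, {Z}; under {P} R still reaches {A,X,Z} ∋ A.
{X,Z}: R⊥A given {X,Z} in G with R→· removed — back-door holds.

R→A: minimal back-door set {X, Z}.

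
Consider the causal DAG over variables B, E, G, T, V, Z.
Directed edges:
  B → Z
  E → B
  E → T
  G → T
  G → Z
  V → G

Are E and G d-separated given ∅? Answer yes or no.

Yes — E ⊥ G | ∅.

Bayes-Ball from E | ∅ reaches {B,T,Z}.
G ∉ reach(E|∅) ⇒ E ⊥ G | ∅.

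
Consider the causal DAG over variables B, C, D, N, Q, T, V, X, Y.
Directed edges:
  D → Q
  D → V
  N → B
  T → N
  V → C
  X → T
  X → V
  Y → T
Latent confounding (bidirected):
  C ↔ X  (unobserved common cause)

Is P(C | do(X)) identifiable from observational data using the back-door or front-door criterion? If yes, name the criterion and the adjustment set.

desc(X)\{X}={B,C,N,T,V}; candidates ⊆ {D,Q,Y}.
X↔C: latent back-door arc(s) into X.
size 0: {}; under {} X still reaches {C} ∋ C.
size 1: {D}, {Q}, {Y}; under {D} X still reaches {C} ∋ C.
size 2: {D,Q}, {D,Y}, {Q,Y}; under {D,Q} X still reaches {C} ∋ C.
X↔C cannot be blocked by any observed set — no back-door set.
{V}: (i) intercepts every directed X→C path; (ii) no back-door X→{V}; (iii) {X} blocks every back-door {V}→C. Front-door holds.
P(C|do(X)) = Σ_{V} P(V|X) Σ_{X'} P(C|V,X')P(X').

P(C|do(X)): frontdoor, adjust for {V}.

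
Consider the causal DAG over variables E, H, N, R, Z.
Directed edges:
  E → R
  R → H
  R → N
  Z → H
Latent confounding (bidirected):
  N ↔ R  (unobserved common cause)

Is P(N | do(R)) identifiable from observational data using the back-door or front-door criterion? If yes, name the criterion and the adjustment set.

P(N|do(R)): not identifiable (no BD/FD set).

desc(R)\{R}={H,N}; candidates ⊆ {E,Z}.
R↔N: latent back-door arc(s) into R.
size 0: {}; under {} R still reaches {E,N} ∋ N.
size 1: {E}, {Z}; under {E} R still reaches {N} ∋ N.
size 2: {E,Z}; under {E,Z} R still reaches {N} ∋ N.
R↔N cannot be blocked by any observed set — no back-door set.
No mediator lies on a directed R→…→N path.
Neither criterion identifies P(N|do(R)) in this graph.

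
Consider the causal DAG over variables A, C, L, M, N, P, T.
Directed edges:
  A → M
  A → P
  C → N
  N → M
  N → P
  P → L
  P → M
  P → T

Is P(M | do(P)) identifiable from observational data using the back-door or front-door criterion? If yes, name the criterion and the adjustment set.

desc(P)\{P}={L,M,T}; candidates ⊆ {A,C,N}.
size 0: {}; under {} P still reaches {A,C,M,N} ∋ M.
size 1: {A}, {C}, {N}; under {A} P still reaches {C,M,N} ∋ M.
{A,N}: P⊥M given {A,N} in G with P→· removed — back-door holds.
P(M|do(P)) = Σ_{A,N} P(M|P,A,N)·P(A,N).

P(M|do(P)): backdoor, adjust for {A, N}.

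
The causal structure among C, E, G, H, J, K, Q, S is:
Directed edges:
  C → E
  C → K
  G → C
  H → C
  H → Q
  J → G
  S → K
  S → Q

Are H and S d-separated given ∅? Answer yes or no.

Yes — H ⊥ S | ∅.

Bayes-Ball from H | ∅ reaches {C,E,K,Q}.
S ∉ reach(H|∅) ⇒ H ⊥ S | ∅.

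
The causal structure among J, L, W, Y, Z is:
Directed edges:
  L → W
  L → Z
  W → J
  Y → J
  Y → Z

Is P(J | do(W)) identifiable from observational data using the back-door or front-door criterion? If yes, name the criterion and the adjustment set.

desc(W)\{W}={J}; candidates ⊆ {L,Y,Z}.
∅: W⊥J given ∅ in G with W→· removed — back-door holds.
P(J|do(W)) = P(J|W) — no adjustment needed.

P(J|do(W)): backdoor, adjust for ∅.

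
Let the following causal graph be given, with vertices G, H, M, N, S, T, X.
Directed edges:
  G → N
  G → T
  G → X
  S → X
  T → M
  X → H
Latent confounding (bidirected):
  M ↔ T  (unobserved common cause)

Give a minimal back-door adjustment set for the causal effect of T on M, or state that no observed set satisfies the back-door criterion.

desc(T)\{T}={M}; candidates ⊆ {G,H,N,S,X}.
T↔M: latent back-door arc(s) into T.
size 0: {}; under {} T still reaches {G,H,M,N,X} ∋ M.
size 1: {G}, {H}, {N} …(+2); under {G} T still reaches {M} ∋ M.
size 2: {G,H}, {G,N}, {G,S} …(+7); under {G,H} T still reaches {M} ∋ M.
T↔M cannot be blocked by any observed set — no back-door set.

T→M: no observed back-door set.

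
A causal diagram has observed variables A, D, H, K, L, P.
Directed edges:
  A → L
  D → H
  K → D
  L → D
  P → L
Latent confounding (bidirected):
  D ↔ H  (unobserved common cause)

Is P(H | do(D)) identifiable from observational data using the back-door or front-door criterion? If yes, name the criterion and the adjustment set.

P(H|do(D)): not identifiable (no BD/FD set).

desc(D)\{D}={H}; candidates ⊆ {A,K,L,P}.
D↔H: latent back-door arc(s) into D.
size 0: {}; under {} D still reaches {A,H,K,L,P} ∋ H.
size 1: {A}, {K}, {L} …(+1); under {A} D still reaches {H,K,L,P} ∋ H.
size 2: {A,K}, {A,L}, {A,P} …(+3); under {A,K} D still reaches {H,L,P} ∋ H.
D↔H cannot be blocked by any observed set — no back-door set.
No mediator lies on a directed D→…→H path.
Neither criterion identifies P(H|do(D)) in this graph.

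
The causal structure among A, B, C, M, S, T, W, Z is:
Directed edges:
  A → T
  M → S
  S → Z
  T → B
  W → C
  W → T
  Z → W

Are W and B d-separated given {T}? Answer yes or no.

Bayes-Ball from W | {T} reaches {A,C,M,S,Z}.
B ∉ reach(W|{T}) ⇒ W ⊥ B | {T}.

Yes — W ⊥ B | {T}.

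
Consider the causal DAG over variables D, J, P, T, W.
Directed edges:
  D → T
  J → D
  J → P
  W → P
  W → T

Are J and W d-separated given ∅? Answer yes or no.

Yes — J ⊥ W | ∅.

Bayes-Ball from J | ∅ reaches {D,P,T}.
W ∉ reach(J|∅) ⇒ J ⊥ W | ∅.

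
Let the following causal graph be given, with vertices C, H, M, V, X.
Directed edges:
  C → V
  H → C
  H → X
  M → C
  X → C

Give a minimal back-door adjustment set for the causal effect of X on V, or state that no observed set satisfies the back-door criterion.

desc(X)\{X}={C,V}; candidates ⊆ {H,M}.
size 0: {}; under {} X still reaches {C,H,V} ∋ V.
{H}: X⊥V given {H} in G with X→· removed — back-door holds.

X→V: minimal back-door set {H}.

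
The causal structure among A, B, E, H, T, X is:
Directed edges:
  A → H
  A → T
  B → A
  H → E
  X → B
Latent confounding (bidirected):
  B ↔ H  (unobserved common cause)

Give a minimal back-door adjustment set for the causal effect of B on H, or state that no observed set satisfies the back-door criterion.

B→H: no observed back-door set.

desc(B)\{B}={A,E,H,T}; candidates ⊆ {X}.
B↔H: latent back-door arc(s) into B.
size 0: {}; under {} B still reaches {E,H,X} ∋ H.
size 1: {X}; under {X} B still reaches {E,H} ∋ H.
B↔H cannot be blocked by any observed set — no back-door set.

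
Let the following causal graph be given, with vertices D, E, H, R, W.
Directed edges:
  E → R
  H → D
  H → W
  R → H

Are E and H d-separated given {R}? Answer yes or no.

Yes — E ⊥ H | {R}.

Bayes-Ball from E | {R} reaches ∅.
H ∉ reach(E|{R}) ⇒ E ⊥ H | {R}.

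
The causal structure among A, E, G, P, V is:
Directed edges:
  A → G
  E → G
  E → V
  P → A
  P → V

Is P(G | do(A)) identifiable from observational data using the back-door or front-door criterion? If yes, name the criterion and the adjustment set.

desc(A)\{A}={G}; candidates ⊆ {E,P,V}.
∅: A⊥G given ∅ in G with A→· removed — back-door holds.
P(G|do(A)) = P(G|A) — no adjustment needed.

P(G|do(A)): backdoor, adjust for ∅.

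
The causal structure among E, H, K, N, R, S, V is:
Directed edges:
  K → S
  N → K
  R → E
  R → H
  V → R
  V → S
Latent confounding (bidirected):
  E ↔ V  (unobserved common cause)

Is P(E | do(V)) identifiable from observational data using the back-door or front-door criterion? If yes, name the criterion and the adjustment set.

P(E|do(V)): frontdoor, adjust for {R}.

desc(V)\{V}={E,H,R,S}; candidates ⊆ {K,N}.
V↔E: latent back-door arc(s) into V.
size 0: {}; under {} V still reaches {E} ∋ E.
size 1: {K}, {N}; under {K} V still reaches {E} ∋ E.
size 2: {K,N}; under {K,N} V still reaches {E} ∋ E.
V↔E cannot be blocked by any observed set — no back-door set.
{R}: (i) intercepts every directed V→E path; (ii) no back-door V→{R}; (iii) {V} blocks every back-door {R}→E. Front-door holds.
P(E|do(V)) = Σ_{R} P(R|V) Σ_{V'} P(E|R,V')P(V').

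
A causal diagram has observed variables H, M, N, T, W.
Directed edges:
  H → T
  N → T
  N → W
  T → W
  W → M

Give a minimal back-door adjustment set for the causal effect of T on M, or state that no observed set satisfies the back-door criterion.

desc(T)\{T}={M,W}; candidates ⊆ {H,N}.
size 0: {}; under {} T still reaches {H,M,N,W} ∋ M.
{N}: T⊥M given {N} in G with T→· removed — back-door holds.

T→M: minimal back-door set {N}.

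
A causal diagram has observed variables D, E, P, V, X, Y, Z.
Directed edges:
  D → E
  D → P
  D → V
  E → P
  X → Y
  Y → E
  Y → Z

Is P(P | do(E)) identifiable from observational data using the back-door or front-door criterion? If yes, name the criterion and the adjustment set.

P(P|do(E)): backdoor, adjust for {D}.

desc(E)\{E}={P}; candidates ⊆ {D,V,X,Y,Z}.
size 0: {}; under {} E still reaches {D,P,V,X,Y,Z} ∋ P.
{D}: E⊥P given {D} in G with E→· removed — back-door holds.
P(P|do(E)) = Σ_{D} P(P|E,D)·P(D).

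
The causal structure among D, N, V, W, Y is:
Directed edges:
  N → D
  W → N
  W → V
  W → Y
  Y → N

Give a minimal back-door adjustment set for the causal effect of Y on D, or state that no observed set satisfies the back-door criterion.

Y→D: minimal back-door set {W}.

desc(Y)\{Y}={D,N}; candidates ⊆ {V,W}.
size 0: {}; under {} Y still reaches {D,N,V,W} ∋ D.
{W}: Y⊥D given {W} in G with Y→· removed — back-door holds.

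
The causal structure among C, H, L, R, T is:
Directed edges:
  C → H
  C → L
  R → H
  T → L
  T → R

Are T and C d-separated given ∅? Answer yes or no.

Bayes-Ball from T | ∅ reaches {H,L,R}.
C ∉ reach(T|∅) ⇒ T ⊥ C | ∅.

Yes — T ⊥ C | ∅.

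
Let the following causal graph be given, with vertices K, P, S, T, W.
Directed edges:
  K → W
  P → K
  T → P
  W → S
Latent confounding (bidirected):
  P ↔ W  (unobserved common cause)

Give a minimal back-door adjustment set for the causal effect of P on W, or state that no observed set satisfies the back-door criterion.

P→W: no observed back-door set.

desc(P)\{P}={K,S,W}; candidates ⊆ {T}.
P↔W: latent back-door arc(s) into P.
size 0: {}; under {} P still reaches {S,T,W} ∋ W.
size 1: {T}; under {T} P still reaches {S,W} ∋ W.
P↔W cannot be blocked by any observed set — no back-door set.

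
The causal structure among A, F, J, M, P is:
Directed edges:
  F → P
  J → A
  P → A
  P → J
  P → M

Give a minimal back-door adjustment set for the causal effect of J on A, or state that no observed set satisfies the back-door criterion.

J→A: minimal back-door set {P}.

desc(J)\{J}={A}; candidates ⊆ {F,M,P}.
size 0: {}; under {} J still reaches {A,F,M,P} ∋ A.
{P}: J⊥A given {P} in G with J→· removed — back-door holds.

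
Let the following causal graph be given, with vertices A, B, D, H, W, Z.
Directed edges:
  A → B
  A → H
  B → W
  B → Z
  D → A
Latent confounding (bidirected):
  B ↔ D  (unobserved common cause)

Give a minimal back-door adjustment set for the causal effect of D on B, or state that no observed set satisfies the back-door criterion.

desc(D)\{D}={A,B,H,W,Z}; candidates ⊆ {—}.
D↔B: latent back-door arc(s) into D.
size 0: {}; under {} D still reaches {B,W,Z} ∋ B.
D↔B cannot be blocked by any observed set — no back-door set.

D→B: no observed back-door set.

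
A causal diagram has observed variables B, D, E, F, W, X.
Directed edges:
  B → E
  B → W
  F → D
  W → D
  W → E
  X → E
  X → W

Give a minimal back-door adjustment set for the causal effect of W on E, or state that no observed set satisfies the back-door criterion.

desc(W)\{W}={D,E}; candidates ⊆ {B,F,X}.
size 0: {}; under {} W still reaches {B,E,X} ∋ E.
size 1: {B}, {F}, {X}; under {B} W still reaches {E,X} ∋ E.
{B,X}: W⊥E given {B,X} in G with W→· removed — back-door holds.

W→E: minimal back-door set {B, X}.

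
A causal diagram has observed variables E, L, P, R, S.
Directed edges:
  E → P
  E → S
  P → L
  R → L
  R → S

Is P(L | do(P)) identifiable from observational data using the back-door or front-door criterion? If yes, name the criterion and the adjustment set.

desc(P)\{P}={L}; candidates ⊆ {E,R,S}.
∅: P⊥L given ∅ in G with P→· removed — back-door holds.
P(L|do(P)) = P(L|P) — no adjustment needed.

P(L|do(P)): backdoor, adjust for ∅.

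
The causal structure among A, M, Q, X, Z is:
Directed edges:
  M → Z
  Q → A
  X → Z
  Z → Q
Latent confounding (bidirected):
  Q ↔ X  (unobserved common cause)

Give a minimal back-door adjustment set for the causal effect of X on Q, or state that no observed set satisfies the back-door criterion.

desc(X)\{X}={A,Q,Z}; candidates ⊆ {M}.
X↔Q: latent back-door arc(s) into X.
size 0: {}; under {} X still reaches {A,Q} ∋ Q.
size 1: {M}; under {M} X still reaches {A,Q} ∋ Q.
X↔Q cannot be blocked by any observed set — no back-door set.

X→Q: no observed back-door set.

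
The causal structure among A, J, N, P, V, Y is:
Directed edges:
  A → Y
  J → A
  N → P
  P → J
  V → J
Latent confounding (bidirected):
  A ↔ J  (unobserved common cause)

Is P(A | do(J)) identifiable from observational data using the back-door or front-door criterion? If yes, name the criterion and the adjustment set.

P(A|do(J)): not identifiable (no BD/FD set).

desc(J)\{J}={A,Y}; candidates ⊆ {N,P,V}.
J↔A: latent back-door arc(s) into J.
size 0: {}; under {} J still reaches {A,N,P,V,Y} ∋ A.
size 1: {N}, {P}, {V}; under {N} J still reaches {A,P,V,Y} ∋ A.
size 2: {N,P}, {N,V}, {P,V}; under {N,P} J still reaches {A,V,Y} ∋ A.
J↔A cannot be blocked by any observed set — no back-door set.
No mediator lies on a directed J→…→A path.
Neither criterion identifies P(A|do(J)) in this graph.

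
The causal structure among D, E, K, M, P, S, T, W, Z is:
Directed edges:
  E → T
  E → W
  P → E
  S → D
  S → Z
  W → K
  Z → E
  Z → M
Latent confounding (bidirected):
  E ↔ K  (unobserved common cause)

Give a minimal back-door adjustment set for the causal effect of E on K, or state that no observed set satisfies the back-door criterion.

desc(E)\{E}={K,T,W}; candidates ⊆ {D,M,P,S,Z}.
E↔K: latent back-door arc(s) into E.
size 0: {}; under {} E still reaches {D,K,M,P,S,Z} ∋ K.
size 1: {D}, {M}, {P} …(+2); under {D} E still reaches {K,M,P,S,Z} ∋ K.
size 2: {D,M}, {D,P}, {D,S} …(+7); under {D,M} E still reaches {K,P,S,Z} ∋ K.
E↔K cannot be blocked by any observed set — no back-door set.

E→K: no observed back-door set.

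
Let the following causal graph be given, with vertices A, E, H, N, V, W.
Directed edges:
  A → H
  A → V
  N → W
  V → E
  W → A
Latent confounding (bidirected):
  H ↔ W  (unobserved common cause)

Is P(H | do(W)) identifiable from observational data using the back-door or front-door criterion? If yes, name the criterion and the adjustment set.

P(H|do(W)): frontdoor, adjust for {A}.

desc(W)\{W}={A,E,H,V}; candidates ⊆ {N}.
W↔H: latent back-door arc(s) into W.
size 0: {}; under {} W still reaches {H,N} ∋ H.
size 1: {N}; under {N} W still reaches {H} ∋ H.
W↔H cannot be blocked by any observed set — no back-door set.
{A}: (i) intercepts every directed W→H path; (ii) no back-door W→{A}; (iii) {W} blocks every back-door {A}→H. Front-door holds.
P(H|do(W)) = Σ_{A} P(A|W) Σ_{W'} P(H|A,W')P(W').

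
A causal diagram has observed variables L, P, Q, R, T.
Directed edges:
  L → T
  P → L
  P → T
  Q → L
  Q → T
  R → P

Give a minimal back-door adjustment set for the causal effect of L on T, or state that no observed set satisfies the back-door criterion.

L→T: minimal back-door set {P, Q}.

desc(L)\{L}={T}; candidates ⊆ {P,Q,R}.
size 0: {}; under {} L still reaches {P,Q,R,T} ∋ T.
size 1: {P}, {Q}, {R}; under {P} L still reaches {Q,T} ∋ T.
{P,Q}: L⊥T given {P,Q} in G with L→· removed — back-door holds.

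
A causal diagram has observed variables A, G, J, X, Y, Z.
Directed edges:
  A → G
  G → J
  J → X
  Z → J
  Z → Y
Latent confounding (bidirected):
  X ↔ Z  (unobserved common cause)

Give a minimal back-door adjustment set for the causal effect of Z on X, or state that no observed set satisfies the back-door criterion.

desc(Z)\{Z}={J,X,Y}; candidates ⊆ {A,G}.
Z↔X: latent back-door arc(s) into Z.
size 0: {}; under {} Z still reaches {X} ∋ X.
size 1: {A}, {G}; under {A} Z still reaches {X} ∋ X.
size 2: {A,G}; under {A,G} Z still reaches {X} ∋ X.
Z↔X cannot be blocked by any observed set — no back-door set.

Z→X: no observed back-door set.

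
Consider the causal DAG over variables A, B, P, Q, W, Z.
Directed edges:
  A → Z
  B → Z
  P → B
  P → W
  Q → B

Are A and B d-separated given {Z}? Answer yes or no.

No — A and B are d-connected given {Z}.

Bayes-Ball from A | {Z} reaches {B,P,Q,W}.
B ∈ reach(A|{Z}) ⇒ A ⊥̸ B | {Z}.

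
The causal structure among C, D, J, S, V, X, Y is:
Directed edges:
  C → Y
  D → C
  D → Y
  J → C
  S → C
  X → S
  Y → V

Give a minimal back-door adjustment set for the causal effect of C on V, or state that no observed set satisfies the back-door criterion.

desc(C)\{C}={V,Y}; candidates ⊆ {D,J,S,X}.
size 0: {}; under {} C still reaches {D,J,S,V,X,Y} ∋ V.
{D}: C⊥V given {D} in G with C→· removed — back-door holds.

C→V: minimal back-door set {D}.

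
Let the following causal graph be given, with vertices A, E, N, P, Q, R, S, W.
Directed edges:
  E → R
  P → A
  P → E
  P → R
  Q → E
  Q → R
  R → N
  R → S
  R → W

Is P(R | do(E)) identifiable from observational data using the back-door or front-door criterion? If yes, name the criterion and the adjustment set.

P(R|do(E)): backdoor, adjust for {P, Q}.

desc(E)\{E}={N,R,S,W}; candidates ⊆ {A,P,Q}.
size 0: {}; under {} E still reaches {A,N,P,Q,R,S,W} ∋ R.
size 1: {A}, {P}, {Q}; under {A} E still reaches {N,P,Q,R,S,W} ∋ R.
{P,Q}: E⊥R given {P,Q} in G with E→· removed — back-door holds.
P(R|do(E)) = Σ_{P,Q} P(R|E,P,Q)·P(P,Q).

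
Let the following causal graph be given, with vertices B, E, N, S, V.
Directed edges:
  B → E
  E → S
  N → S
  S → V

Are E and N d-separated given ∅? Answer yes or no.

Bayes-Ball from E | ∅ reaches {B,S,V}.
N ∉ reach(E|∅) ⇒ E ⊥ N | ∅.

Yes — E ⊥ N | ∅.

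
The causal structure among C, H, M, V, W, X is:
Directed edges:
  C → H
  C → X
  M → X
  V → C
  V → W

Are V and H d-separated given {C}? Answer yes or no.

Yes — V ⊥ H | {C}.

Bayes-Ball from V | {C} reaches {W}.
H ∉ reach(V|{C}) ⇒ V ⊥ H | {C}.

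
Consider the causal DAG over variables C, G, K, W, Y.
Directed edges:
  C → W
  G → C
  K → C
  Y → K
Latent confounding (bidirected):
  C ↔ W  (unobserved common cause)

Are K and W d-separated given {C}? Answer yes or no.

Bayes-Ball from K | {C} reaches {G,W,Y}.
W ∈ reach(K|{C}) ⇒ K ⊥̸ W | {C}.

No — K and W are d-connected given {C}.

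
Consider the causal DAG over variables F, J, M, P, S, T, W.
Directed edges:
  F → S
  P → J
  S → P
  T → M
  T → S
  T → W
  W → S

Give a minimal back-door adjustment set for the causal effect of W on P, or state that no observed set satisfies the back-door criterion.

desc(W)\{W}={J,P,S}; candidates ⊆ {F,M,T}.
size 0: {}; under {} W still reaches {J,M,P,S,T} ∋ P.
{T}: W⊥P given {T} in G with W→· removed — back-door holds.

W→P: minimal back-door set {T}.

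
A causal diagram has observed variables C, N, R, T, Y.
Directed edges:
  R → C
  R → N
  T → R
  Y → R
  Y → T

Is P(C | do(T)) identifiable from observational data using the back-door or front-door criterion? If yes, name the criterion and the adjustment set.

P(C|do(T)): backdoor, adjust for {Y}.

desc(T)\{T}={C,N,R}; candidates ⊆ {Y}.
size 0: {}; under {} T still reaches {C,N,R,Y} ∋ C.
{Y}: T⊥C given {Y} in G with T→· removed — back-door holds.
P(C|do(T)) = Σ_{Y} P(C|T,Y)·P(Y).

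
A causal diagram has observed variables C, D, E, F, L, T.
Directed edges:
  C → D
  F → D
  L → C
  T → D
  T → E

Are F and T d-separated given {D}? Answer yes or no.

No — F and T are d-connected given {D}.

Bayes-Ball from F | {D} reaches {C,E,L,T}.
T ∈ reach(F|{D}) ⇒ F ⊥̸ T | {D}.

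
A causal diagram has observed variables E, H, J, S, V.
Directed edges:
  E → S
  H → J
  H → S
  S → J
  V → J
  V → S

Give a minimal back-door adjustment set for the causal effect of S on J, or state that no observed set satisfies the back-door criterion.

desc(S)\{S}={J}; candidates ⊆ {E,H,V}.
size 0: {}; under {} S still reaches {E,H,J,V} ∋ J.
size 1: {E}, {H}, {V}; under {E} S still reaches {H,J,V} ∋ J.
{H,V}: S⊥J given {H,V} in G with S→· removed — back-door holds.

S→J: minimal back-door set {H, V}.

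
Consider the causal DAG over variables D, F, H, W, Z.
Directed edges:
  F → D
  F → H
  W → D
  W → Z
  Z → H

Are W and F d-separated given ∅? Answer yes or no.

Yes — W ⊥ F | ∅.

Bayes-Ball from W | ∅ reaches {D,H,Z}.
F ∉ reach(W|∅) ⇒ W ⊥ F | ∅.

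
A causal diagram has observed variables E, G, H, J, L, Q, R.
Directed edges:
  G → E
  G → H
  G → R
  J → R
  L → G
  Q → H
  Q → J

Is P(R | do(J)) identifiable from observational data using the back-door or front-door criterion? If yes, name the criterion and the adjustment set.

desc(J)\{J}={R}; candidates ⊆ {E,G,H,L,Q}.
∅: J⊥R given ∅ in G with J→· removed — back-door holds.
P(R|do(J)) = P(R|J) — no adjustment needed.

P(R|do(J)): backdoor, adjust for ∅.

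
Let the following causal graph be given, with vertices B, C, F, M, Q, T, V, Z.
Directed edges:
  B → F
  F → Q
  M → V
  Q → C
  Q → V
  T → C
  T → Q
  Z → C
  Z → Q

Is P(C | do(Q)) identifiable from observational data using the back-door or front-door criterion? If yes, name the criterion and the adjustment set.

P(C|do(Q)): backdoor, adjust for {T, Z}.

desc(Q)\{Q}={C,V}; candidates ⊆ {B,F,M,T,Z}.
size 0: {}; under {} Q still reaches {B,C,F,T,Z} ∋ C.
size 1: {B}, {F}, {M} …(+2); under {B} Q still reaches {C,F,T,Z} ∋ C.
{T,Z}: Q⊥C given {T,Z} in G with Q→· removed — back-door holds.
P(C|do(Q)) = Σ_{T,Z} P(C|Q,T,Z)·P(T,Z).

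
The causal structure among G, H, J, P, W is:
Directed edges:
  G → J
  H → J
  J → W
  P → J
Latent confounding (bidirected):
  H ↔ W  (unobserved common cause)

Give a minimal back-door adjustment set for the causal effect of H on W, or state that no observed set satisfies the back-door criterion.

H→W: no observed back-door set.

desc(H)\{H}={J,W}; candidates ⊆ {G,P}.
H↔W: latent back-door arc(s) into H.
size 0: {}; under {} H still reaches {W} ∋ W.
size 1: {G}, {P}; under {G} H still reaches {W} ∋ W.
size 2: {G,P}; under {G,P} H still reaches {W} ∋ W.
H↔W cannot be blocked by any observed set — no back-door set.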